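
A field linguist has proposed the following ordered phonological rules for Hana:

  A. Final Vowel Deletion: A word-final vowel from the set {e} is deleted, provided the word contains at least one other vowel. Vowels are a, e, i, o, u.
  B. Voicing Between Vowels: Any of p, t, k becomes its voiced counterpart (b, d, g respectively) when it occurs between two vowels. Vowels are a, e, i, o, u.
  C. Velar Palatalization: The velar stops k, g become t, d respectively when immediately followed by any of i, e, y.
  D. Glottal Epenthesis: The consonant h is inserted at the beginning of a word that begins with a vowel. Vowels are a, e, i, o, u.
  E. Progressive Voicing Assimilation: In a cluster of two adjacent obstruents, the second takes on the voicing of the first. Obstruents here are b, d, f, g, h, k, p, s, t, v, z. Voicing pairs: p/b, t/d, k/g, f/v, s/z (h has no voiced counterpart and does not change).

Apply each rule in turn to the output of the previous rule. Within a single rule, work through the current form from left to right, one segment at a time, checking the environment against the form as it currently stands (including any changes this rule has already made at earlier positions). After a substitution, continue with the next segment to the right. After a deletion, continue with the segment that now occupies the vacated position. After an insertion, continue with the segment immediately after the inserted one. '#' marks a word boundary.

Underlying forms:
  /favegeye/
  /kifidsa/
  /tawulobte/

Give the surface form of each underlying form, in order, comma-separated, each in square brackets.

[favedey], [tifidza], [tawulobd]

/favegeye/:
  A Final Vowel Deletion: [favegeye] → [favegey]
  B Voicing Between Vowels: no change — [favegey]
  C Velar Palatalization: [favegey] → [favedey]
  D Glottal Epenthesis: no change — [favedey]
  E Progressive Voicing Assimilation: no change — [favedey]
/kifidsa/:
  A Final Vowel Deletion: no change — [kifidsa]
  B Voicing Between Vowels: no change — [kifidsa]
  C Velar Palatalization: [kifidsa] → [tifidsa]
  D Glottal Epenthesis: no change — [tifidsa]
  E Progressive Voicing Assimilation: [tifidsa] → [tifidza]
/tawulobte/:
  A Final Vowel Deletion: [tawulobte] → [tawulobt]
  B Voicing Between Vowels: no change — [tawulobt]
  C Velar Palatalization: no change — [tawulobt]
  D Glottal Epenthesis: no change — [tawulobt]
  E Progressive Voicing Assimilation: [tawulobt] → [tawulobd]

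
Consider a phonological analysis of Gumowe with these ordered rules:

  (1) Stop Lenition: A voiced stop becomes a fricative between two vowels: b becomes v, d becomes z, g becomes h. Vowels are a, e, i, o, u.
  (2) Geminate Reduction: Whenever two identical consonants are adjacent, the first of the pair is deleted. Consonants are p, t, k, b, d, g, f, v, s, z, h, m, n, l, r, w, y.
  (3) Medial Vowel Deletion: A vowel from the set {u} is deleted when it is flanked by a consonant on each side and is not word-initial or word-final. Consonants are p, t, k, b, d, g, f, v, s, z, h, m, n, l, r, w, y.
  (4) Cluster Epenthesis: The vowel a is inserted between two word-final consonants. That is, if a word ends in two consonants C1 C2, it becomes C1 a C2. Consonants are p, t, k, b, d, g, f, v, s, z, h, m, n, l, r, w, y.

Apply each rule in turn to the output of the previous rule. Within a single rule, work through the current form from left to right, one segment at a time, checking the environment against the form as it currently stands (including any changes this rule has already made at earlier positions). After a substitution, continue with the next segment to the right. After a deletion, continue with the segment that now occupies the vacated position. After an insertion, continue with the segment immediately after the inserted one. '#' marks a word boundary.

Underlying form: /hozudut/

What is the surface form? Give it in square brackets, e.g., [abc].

[hozzat]

(1) Stop Lenition: [hozudut] → [hozuzut]
(2) Geminate Reduction: no change — [hozuzut]
(3) Medial Vowel Deletion: [hozuzut] → [hozzt]
(4) Cluster Epenthesis: [hozzt] → [hozzat]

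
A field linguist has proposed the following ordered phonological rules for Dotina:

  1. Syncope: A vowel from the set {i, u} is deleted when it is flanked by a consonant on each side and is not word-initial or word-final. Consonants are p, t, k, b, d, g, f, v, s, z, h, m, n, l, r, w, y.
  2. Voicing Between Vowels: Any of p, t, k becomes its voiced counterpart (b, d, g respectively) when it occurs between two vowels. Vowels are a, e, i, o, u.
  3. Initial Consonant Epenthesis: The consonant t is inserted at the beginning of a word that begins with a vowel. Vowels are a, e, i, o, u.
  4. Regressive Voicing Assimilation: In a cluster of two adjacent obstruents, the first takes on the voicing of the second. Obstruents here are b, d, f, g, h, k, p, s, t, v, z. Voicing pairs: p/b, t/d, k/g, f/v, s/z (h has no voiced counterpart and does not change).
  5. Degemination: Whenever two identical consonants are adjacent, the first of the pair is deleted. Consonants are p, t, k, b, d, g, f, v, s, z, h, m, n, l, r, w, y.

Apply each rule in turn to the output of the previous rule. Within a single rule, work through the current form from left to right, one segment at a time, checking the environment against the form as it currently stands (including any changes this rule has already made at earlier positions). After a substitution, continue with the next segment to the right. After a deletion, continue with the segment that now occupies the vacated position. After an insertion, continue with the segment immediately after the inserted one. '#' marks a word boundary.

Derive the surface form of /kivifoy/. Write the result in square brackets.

1 Syncope: [kivifoy] → [kvfoy]
2 Voicing Between Vowels: no change — [kvfoy]
3 Initial Consonant Epenthesis: no change — [kvfoy]
4 Regressive Voicing Assimilation: [kvfoy] → [gffoy]
5 Degemination: [gffoy] → [gfoy]

[gfoy]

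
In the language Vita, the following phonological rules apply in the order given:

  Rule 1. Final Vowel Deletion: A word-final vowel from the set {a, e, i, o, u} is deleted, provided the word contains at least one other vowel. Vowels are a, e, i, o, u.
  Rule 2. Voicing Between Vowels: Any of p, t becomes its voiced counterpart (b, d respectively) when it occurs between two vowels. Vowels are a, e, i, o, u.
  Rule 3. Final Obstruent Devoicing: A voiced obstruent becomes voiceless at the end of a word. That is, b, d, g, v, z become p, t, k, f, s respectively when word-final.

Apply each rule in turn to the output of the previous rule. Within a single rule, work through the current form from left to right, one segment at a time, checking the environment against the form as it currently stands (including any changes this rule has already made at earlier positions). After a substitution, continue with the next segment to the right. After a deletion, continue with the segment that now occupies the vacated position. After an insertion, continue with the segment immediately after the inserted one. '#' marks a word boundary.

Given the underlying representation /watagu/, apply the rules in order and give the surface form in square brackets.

Rule 1 Final Vowel Deletion: [watagu] → [watag]
Rule 2 Voicing Between Vowels: [watag] → [wadag]
Rule 3 Final Obstruent Devoicing: [wadag] → [wadak]

[wadak]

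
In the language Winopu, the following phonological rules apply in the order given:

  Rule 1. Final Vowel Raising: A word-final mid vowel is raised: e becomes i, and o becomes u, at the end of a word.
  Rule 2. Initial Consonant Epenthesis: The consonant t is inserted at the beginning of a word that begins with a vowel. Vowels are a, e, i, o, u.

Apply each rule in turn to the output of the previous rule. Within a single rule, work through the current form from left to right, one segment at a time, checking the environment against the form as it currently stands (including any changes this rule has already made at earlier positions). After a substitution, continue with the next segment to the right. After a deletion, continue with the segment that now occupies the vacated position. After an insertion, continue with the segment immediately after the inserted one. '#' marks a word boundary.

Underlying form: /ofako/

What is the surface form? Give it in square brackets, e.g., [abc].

[tofaku]

Rule 1 Final Vowel Raising: [ofako] → [ofaku]
Rule 2 Initial Consonant Epenthesis: [ofaku] → [tofaku]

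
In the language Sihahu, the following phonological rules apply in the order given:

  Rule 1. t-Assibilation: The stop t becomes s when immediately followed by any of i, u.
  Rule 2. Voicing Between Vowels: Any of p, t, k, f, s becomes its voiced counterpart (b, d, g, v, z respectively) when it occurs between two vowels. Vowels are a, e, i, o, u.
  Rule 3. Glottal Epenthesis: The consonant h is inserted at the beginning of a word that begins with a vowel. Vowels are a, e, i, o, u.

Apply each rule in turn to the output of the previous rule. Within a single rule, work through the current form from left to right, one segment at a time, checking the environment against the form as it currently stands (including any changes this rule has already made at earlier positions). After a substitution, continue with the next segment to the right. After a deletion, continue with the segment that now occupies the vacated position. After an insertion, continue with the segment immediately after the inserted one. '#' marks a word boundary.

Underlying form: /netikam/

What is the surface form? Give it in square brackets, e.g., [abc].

Rule 1 t-Assibilation: [netikam] → [nesikam]
Rule 2 Voicing Between Vowels: [nesikam] → [nezigam]
Rule 3 Glottal Epenthesis: no change — [nezigam]

[nezigam]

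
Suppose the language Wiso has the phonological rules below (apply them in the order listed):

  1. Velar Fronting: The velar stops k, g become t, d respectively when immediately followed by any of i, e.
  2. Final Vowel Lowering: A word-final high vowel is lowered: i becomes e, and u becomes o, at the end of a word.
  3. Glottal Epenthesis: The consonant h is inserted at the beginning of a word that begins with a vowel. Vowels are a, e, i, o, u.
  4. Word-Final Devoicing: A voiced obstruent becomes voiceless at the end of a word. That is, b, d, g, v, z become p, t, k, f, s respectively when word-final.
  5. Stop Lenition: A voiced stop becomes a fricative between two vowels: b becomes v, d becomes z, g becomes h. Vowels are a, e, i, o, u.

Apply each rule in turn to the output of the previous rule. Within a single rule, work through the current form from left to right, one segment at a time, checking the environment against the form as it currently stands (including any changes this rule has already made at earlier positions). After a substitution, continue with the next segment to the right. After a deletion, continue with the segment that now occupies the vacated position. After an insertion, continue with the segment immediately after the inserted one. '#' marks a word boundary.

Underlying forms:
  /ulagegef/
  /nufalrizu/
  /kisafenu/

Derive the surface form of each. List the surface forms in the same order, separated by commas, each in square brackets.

[hulazezef], [nufalrizo], [tisafeno]

/ulagegef/:
  1 Velar Fronting: [ulagegef] → [uladedef]
  2 Final Vowel Lowering: no change — [uladedef]
  3 Glottal Epenthesis: [uladedef] → [huladedef]
  4 Word-Final Devoicing: no change — [huladedef]
  5 Stop Lenition: [huladedef] → [hulazezef]
/nufalrizu/:
  1 Velar Fronting: no change — [nufalrizu]
  2 Final Vowel Lowering: [nufalrizu] → [nufalrizo]
  3 Glottal Epenthesis: no change — [nufalrizo]
  4 Word-Final Devoicing: no change — [nufalrizo]
  5 Stop Lenition: no change — [nufalrizo]
/kisafenu/:
  1 Velar Fronting: [kisafenu] → [tisafenu]
  2 Final Vowel Lowering: [tisafenu] → [tisafeno]
  3 Glottal Epenthesis: no change — [tisafeno]
  4 Word-Final Devoicing: no change — [tisafeno]
  5 Stop Lenition: no change — [tisafeno]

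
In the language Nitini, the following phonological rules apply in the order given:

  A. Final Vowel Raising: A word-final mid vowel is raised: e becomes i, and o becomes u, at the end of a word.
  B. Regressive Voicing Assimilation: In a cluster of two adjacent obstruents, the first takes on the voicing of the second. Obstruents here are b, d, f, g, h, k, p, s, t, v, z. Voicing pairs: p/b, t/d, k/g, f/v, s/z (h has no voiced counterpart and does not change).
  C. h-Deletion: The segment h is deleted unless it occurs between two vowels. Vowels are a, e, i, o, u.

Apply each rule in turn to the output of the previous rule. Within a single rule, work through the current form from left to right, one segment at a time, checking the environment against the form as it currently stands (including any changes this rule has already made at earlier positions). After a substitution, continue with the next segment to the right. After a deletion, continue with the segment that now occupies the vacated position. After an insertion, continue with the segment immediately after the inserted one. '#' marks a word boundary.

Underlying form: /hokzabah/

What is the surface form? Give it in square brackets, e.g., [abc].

[ogzaba]

A Final Vowel Raising: no change — [hokzabah]
B Regressive Voicing Assimilation: [hokzabah] → [hogzabah]
C h-Deletion: [hogzabah] → [ogzaba]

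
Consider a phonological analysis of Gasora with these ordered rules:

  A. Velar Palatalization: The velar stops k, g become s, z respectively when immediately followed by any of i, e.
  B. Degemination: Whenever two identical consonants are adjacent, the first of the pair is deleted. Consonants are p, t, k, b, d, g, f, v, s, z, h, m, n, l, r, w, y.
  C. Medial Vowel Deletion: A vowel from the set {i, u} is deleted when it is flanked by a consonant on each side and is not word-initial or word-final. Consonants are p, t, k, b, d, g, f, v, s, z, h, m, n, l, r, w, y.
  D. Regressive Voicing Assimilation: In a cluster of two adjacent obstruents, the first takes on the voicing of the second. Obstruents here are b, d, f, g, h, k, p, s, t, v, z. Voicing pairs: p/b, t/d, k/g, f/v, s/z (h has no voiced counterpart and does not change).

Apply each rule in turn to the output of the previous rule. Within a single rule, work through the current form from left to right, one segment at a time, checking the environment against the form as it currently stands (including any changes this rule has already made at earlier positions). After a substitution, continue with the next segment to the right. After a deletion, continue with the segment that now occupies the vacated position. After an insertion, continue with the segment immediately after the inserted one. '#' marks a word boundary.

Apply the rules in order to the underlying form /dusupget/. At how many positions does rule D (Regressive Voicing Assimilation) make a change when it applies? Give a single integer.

A Velar Palatalization: [dusupget] → [dusupzet]
B Degemination: no change — [dusupzet]
C Medial Vowel Deletion: [dusupzet] → [dspzet]
D Regressive Voicing Assimilation: [dspzet] → [tsbzet]
Rule D changed 2 position(s).

2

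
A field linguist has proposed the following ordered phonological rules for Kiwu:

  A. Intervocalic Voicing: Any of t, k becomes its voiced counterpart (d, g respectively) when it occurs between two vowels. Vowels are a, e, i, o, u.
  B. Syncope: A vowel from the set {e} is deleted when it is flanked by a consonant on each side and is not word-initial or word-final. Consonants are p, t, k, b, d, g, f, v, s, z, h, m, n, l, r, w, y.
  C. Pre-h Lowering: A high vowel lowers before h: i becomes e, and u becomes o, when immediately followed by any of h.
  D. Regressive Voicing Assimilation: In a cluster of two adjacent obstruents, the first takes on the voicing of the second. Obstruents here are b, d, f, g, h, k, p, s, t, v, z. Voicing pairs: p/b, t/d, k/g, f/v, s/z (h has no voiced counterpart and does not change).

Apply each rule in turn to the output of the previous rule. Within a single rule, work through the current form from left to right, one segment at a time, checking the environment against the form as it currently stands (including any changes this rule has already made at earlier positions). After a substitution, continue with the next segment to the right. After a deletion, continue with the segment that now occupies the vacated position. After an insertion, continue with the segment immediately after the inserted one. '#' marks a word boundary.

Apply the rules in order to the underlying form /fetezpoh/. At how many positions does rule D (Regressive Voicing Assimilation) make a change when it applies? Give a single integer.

A Intervocalic Voicing: [fetezpoh] → [fedezpoh]
B Syncope: [fedezpoh] → [fdzpoh]
C Pre-h Lowering: no change — [fdzpoh]
D Regressive Voicing Assimilation: [fdzpoh] → [vdspoh]
Rule D changed 2 position(s).

2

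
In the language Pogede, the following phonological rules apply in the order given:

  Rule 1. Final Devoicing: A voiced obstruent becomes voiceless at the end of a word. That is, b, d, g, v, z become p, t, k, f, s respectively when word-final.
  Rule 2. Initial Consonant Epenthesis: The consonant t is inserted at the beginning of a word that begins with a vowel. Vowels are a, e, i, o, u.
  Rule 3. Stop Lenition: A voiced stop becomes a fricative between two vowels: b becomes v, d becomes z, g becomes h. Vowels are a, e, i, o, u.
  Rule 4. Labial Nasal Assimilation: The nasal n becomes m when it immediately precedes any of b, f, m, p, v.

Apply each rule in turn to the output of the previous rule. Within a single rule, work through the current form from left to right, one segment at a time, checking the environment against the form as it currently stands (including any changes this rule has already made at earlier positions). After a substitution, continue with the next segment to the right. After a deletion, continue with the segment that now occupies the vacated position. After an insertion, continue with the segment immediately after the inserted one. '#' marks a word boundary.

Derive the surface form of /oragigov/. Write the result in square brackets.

Rule 1 Final Devoicing: [oragigov] → [oragigof]
Rule 2 Initial Consonant Epenthesis: [oragigof] → [toragigof]
Rule 3 Stop Lenition: [toragigof] → [torahihof]
Rule 4 Labial Nasal Assimilation: no change — [torahihof]

[torahihof]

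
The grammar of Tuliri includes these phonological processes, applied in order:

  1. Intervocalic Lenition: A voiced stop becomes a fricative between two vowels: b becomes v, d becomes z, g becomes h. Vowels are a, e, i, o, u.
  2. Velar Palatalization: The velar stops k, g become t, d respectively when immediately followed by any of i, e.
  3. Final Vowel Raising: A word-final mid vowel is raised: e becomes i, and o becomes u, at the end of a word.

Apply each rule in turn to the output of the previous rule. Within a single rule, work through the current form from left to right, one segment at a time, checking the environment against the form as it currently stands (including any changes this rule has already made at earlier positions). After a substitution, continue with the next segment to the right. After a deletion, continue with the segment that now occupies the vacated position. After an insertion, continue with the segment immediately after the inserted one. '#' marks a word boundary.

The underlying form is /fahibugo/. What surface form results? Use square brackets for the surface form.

[fahivuhu]

1 Intervocalic Lenition: [fahibugo] → [fahivuho]
2 Velar Palatalization: no change — [fahivuho]
3 Final Vowel Raising: [fahivuho] → [fahivuhu]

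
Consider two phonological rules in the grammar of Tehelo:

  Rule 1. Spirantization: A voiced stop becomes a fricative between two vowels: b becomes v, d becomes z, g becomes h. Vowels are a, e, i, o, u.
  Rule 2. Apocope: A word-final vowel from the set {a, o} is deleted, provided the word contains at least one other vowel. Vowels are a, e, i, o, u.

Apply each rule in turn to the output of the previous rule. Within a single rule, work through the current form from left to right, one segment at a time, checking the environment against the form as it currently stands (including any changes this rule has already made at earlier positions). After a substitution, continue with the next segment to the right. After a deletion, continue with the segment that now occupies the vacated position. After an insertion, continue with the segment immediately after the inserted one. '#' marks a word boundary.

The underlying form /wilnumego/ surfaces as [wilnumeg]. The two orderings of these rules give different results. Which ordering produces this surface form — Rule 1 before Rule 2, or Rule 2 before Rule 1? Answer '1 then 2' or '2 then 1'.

Order 1 then 2:
  1 Spirantization: [wilnumego] → [wilnumeho]
  2 Apocope: [wilnumeho] → [wilnumeh]
  result: [wilnumeh]
Order 2 then 1:
  2 Apocope: [wilnumego] → [wilnumeg]
  1 Spirantization: no change — [wilnumeg]
  result: [wilnumeg]

2 then 1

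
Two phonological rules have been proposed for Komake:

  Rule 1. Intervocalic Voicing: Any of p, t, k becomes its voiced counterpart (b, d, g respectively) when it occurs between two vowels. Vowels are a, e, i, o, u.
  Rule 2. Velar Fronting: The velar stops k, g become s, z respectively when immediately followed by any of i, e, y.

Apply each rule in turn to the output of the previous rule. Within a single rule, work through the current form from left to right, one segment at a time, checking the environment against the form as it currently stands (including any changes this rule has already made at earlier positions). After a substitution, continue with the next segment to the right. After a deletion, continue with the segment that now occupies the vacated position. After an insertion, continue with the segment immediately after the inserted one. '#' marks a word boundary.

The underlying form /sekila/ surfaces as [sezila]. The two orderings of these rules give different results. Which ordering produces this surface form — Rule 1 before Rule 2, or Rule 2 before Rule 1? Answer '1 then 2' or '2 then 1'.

Order 1 then 2:
  1 Intervocalic Voicing: [sekila] → [segila]
  2 Velar Fronting: [segila] → [sezila]
  result: [sezila]
Order 2 then 1:
  2 Velar Fronting: [sekila] → [sesila]
  1 Intervocalic Voicing: no change — [sesila]
  result: [sesila]

1 then 2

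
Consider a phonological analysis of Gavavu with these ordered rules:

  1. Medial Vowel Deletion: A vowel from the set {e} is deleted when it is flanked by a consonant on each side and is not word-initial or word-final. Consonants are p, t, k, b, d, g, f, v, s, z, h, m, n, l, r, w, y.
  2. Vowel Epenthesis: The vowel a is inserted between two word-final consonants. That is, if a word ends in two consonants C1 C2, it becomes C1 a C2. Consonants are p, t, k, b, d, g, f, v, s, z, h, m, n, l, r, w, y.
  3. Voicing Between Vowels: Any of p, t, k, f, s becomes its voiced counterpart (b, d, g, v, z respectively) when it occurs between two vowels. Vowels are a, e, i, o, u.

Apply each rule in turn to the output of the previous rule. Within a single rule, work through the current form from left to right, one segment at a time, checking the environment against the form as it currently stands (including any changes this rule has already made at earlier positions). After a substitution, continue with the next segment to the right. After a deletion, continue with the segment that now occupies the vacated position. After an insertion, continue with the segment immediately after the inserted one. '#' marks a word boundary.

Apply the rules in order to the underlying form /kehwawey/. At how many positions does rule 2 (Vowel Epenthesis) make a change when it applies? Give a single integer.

1 Medial Vowel Deletion: [kehwawey] → [khwawy]
2 Vowel Epenthesis: [khwawy] → [khwaway]
3 Voicing Between Vowels: no change — [khwaway]
Rule 2 changed 1 position(s).

1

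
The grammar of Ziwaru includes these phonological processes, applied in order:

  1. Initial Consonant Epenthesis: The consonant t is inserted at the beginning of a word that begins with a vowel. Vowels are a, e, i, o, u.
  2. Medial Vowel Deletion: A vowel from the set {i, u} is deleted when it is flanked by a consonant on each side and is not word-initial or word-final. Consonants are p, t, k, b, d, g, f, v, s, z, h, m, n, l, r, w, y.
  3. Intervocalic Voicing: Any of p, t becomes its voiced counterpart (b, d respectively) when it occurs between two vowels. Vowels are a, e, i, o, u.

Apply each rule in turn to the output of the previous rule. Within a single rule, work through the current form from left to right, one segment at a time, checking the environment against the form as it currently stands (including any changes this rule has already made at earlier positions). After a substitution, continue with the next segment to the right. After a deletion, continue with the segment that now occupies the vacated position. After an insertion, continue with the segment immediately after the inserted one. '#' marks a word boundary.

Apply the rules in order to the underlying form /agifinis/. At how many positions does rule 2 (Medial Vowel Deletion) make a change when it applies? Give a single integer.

3

1 Initial Consonant Epenthesis: [agifinis] → [tagifinis]
2 Medial Vowel Deletion: [tagifinis] → [tagfns]
3 Intervocalic Voicing: no change — [tagfns]
Rule 2 changed 3 position(s).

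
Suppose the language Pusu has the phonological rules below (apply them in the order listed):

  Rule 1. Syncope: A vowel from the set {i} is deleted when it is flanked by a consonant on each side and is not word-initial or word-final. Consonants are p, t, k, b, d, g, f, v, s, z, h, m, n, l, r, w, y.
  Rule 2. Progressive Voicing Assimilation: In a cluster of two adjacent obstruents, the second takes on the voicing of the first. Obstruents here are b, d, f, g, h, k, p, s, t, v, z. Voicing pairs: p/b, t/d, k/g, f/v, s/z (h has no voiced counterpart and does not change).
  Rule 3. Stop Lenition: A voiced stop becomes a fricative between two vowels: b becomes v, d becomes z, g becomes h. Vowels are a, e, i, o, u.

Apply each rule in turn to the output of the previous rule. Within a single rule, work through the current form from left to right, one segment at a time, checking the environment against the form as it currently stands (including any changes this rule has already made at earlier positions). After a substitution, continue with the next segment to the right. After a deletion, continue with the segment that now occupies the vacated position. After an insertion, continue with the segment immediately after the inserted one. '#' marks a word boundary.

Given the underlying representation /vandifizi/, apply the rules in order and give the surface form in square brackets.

Rule 1 Syncope: [vandifizi] → [vandfzi]
Rule 2 Progressive Voicing Assimilation: [vandfzi] → [vandvzi]
Rule 3 Stop Lenition: no change — [vandvzi]

[vandvzi]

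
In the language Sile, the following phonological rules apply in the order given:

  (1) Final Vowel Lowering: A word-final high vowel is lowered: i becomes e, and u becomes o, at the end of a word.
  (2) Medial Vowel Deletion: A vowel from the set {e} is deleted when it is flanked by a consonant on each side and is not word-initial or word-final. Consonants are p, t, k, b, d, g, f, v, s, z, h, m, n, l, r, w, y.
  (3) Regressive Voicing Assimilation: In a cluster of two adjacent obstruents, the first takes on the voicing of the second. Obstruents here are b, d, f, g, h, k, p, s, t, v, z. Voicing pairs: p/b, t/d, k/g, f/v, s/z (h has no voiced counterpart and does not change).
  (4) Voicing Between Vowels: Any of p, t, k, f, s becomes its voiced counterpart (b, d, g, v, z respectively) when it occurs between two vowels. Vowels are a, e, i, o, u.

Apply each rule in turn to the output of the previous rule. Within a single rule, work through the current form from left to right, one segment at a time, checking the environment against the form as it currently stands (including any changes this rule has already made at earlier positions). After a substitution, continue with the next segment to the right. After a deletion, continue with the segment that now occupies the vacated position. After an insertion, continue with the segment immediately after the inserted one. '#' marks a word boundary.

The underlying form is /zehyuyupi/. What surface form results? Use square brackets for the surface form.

(1) Final Vowel Lowering: [zehyuyupi] → [zehyuyupe]
(2) Medial Vowel Deletion: [zehyuyupe] → [zhyuyupe]
(3) Regressive Voicing Assimilation: [zhyuyupe] → [shyuyupe]
(4) Voicing Between Vowels: [shyuyupe] → [shyuyube]

[shyuyube]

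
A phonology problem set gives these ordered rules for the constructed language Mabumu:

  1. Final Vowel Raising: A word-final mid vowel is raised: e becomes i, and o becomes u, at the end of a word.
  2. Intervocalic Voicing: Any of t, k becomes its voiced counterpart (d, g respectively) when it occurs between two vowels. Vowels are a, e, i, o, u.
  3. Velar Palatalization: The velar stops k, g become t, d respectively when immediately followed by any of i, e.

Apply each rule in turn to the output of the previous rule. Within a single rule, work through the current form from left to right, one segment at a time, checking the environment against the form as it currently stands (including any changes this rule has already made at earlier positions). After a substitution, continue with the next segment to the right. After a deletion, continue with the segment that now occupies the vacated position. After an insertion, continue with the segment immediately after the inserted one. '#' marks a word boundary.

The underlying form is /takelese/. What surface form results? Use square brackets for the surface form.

[tadelesi]

1 Final Vowel Raising: [takelese] → [takelesi]
2 Intervocalic Voicing: [takelesi] → [tagelesi]
3 Velar Palatalization: [tagelesi] → [tadelesi]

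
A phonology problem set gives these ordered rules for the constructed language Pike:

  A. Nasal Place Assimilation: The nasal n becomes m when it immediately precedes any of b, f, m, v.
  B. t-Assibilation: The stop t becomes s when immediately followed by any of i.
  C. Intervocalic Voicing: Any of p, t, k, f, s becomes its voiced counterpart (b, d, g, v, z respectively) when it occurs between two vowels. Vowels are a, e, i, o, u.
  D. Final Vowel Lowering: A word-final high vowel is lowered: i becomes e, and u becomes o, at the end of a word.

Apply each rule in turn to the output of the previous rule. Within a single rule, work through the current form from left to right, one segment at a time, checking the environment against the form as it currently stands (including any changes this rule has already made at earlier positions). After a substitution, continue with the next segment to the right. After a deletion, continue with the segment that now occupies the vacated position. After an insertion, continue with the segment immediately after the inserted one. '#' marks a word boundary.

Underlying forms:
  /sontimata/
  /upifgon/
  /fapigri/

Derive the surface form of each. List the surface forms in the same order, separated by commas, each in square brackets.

/sontimata/:
  A Nasal Place Assimilation: no change — [sontimata]
  B t-Assibilation: [sontimata] → [sonsimata]
  C Intervocalic Voicing: [sonsimata] → [sonsimada]
  D Final Vowel Lowering: no change — [sonsimada]
/upifgon/:
  A Nasal Place Assimilation: no change — [upifgon]
  B t-Assibilation: no change — [upifgon]
  C Intervocalic Voicing: [upifgon] → [ubifgon]
  D Final Vowel Lowering: no change — [ubifgon]
/fapigri/:
  A Nasal Place Assimilation: no change — [fapigri]
  B t-Assibilation: no change — [fapigri]
  C Intervocalic Voicing: [fapigri] → [fabigri]
  D Final Vowel Lowering: [fabigri] → [fabigre]

[sonsimada], [ubifgon], [fabigre]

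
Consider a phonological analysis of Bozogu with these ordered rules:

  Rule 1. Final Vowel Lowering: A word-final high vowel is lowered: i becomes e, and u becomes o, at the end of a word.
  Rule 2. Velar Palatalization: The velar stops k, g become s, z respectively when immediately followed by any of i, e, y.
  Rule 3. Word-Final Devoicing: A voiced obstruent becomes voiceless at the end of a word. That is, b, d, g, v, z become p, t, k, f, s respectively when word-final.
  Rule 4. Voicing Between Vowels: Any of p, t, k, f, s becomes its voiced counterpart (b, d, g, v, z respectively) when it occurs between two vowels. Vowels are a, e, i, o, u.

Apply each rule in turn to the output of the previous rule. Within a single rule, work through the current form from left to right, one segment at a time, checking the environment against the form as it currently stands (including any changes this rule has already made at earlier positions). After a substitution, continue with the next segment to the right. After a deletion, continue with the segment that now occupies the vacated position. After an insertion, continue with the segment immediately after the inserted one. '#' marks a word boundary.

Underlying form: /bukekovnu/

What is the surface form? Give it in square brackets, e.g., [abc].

[buzegovno]

Rule 1 Final Vowel Lowering: [bukekovnu] → [bukekovno]
Rule 2 Velar Palatalization: [bukekovno] → [busekovno]
Rule 3 Word-Final Devoicing: no change — [busekovno]
Rule 4 Voicing Between Vowels: [busekovno] → [buzegovno]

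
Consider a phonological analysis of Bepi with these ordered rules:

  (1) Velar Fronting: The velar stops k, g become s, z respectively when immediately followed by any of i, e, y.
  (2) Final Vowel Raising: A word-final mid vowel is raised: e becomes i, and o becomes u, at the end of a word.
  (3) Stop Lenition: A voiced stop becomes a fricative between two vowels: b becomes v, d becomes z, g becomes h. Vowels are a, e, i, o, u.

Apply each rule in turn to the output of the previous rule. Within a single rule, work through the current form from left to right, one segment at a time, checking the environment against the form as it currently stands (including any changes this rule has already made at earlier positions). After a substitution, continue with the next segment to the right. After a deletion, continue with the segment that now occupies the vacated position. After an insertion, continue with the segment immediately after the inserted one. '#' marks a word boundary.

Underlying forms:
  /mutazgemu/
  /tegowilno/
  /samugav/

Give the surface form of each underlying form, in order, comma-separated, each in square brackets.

[mutazzemu], [tehowilnu], [samuhav]

/mutazgemu/:
  (1) Velar Fronting: [mutazgemu] → [mutazzemu]
  (2) Final Vowel Raising: no change — [mutazzemu]
  (3) Stop Lenition: no change — [mutazzemu]
/tegowilno/:
  (1) Velar Fronting: no change — [tegowilno]
  (2) Final Vowel Raising: [tegowilno] → [tegowilnu]
  (3) Stop Lenition: [tegowilnu] → [tehowilnu]
/samugav/:
  (1) Velar Fronting: no change — [samugav]
  (2) Final Vowel Raising: no change — [samugav]
  (3) Stop Lenition: [samugav] → [samuhav]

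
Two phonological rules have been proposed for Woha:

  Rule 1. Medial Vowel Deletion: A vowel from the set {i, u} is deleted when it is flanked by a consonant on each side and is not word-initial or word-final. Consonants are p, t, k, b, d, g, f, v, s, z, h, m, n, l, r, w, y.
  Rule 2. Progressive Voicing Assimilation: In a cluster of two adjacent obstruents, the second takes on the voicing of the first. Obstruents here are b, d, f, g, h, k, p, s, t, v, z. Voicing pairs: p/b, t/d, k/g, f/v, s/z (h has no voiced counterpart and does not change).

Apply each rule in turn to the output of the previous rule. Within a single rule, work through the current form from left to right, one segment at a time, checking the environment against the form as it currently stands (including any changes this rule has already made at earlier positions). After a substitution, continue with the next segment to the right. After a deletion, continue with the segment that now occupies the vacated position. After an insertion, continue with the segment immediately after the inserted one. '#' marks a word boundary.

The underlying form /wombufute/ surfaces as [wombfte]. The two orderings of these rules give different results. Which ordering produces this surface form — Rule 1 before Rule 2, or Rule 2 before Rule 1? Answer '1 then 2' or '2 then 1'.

2 then 1

Order 1 then 2:
  1 Medial Vowel Deletion: [wombufute] → [wombfte]
  2 Progressive Voicing Assimilation: [wombfte] → [wombvde]
  result: [wombvde]
Order 2 then 1:
  2 Progressive Voicing Assimilation: no change — [wombufute]
  1 Medial Vowel Deletion: [wombufute] → [wombfte]
  result: [wombfte]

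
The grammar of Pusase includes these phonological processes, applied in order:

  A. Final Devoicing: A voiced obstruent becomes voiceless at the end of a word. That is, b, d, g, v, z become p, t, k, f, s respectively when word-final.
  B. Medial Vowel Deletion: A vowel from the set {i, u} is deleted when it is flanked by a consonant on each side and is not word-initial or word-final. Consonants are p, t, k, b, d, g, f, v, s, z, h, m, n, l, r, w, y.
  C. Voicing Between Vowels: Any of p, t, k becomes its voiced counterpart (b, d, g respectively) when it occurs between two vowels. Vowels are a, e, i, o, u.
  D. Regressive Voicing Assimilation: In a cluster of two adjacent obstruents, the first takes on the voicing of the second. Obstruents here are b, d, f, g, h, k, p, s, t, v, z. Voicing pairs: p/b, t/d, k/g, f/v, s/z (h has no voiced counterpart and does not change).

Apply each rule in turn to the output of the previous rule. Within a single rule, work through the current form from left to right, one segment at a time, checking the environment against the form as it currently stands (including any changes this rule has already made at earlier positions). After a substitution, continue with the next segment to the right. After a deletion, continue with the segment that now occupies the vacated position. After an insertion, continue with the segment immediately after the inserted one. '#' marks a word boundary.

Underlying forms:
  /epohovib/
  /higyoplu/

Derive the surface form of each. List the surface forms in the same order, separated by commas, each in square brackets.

[ebohofp], [hgyoplu]

/epohovib/:
  A Final Devoicing: [epohovib] → [epohovip]
  B Medial Vowel Deletion: [epohovip] → [epohovp]
  C Voicing Between Vowels: [epohovp] → [ebohovp]
  D Regressive Voicing Assimilation: [ebohovp] → [ebohofp]
/higyoplu/:
  A Final Devoicing: no change — [higyoplu]
  B Medial Vowel Deletion: [higyoplu] → [hgyoplu]
  C Voicing Between Vowels: no change — [hgyoplu]
  D Regressive Voicing Assimilation: no change — [hgyoplu]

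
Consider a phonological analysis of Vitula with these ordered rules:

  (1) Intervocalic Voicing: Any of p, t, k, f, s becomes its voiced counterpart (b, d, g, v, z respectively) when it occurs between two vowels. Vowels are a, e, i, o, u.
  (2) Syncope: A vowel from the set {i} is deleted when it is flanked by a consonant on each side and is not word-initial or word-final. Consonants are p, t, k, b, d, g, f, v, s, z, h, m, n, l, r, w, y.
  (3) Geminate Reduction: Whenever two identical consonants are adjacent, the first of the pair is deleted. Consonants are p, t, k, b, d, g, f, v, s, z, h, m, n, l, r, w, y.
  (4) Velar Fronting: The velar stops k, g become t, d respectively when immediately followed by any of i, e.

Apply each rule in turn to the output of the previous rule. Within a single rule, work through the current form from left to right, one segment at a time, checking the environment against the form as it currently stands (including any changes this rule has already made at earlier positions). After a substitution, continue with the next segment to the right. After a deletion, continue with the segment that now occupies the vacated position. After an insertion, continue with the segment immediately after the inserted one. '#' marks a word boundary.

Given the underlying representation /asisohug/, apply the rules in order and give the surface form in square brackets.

[azohug]

(1) Intervocalic Voicing: [asisohug] → [azizohug]
(2) Syncope: [azizohug] → [azzohug]
(3) Geminate Reduction: [azzohug] → [azohug]
(4) Velar Fronting: no change — [azohug]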